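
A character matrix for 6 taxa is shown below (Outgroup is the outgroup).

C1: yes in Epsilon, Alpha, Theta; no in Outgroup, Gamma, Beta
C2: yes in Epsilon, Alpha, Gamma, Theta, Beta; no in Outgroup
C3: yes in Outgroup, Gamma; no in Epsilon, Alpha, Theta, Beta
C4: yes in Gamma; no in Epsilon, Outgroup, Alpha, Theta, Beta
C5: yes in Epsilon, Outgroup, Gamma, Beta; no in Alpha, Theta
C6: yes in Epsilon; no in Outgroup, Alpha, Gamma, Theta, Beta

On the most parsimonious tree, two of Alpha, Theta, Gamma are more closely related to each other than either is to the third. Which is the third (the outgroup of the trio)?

Character polarity is set by the outgroup: the derived state is whichever differs from the outgroup's state, so for C3, C5 the derived state is 'no', and for the remaining characters it is 'yes'.
Only Alpha, Epsilon, and Theta show the derived state 'yes' for C1, supporting them as a clade.
C2 (derived state 'yes') is shared by all ingroup taxa — unites the whole ingroup.
C3: derived state 'no' in Alpha, Beta, Epsilon, and Theta only — synapomorphy for {Alpha, Beta, Epsilon, Theta}.
C4 (derived state 'yes') is unique to Gamma (autapomorphy; uninformative for grouping).
C5: derived state 'no' in Alpha and Theta only — synapomorphy for {Alpha, Theta}.
C6 (derived state 'yes') is unique to Epsilon (autapomorphy; uninformative for grouping).
Most parsimonious ingroup topology: ((((Alpha,Theta),Epsilon),Beta),Gamma).
Theta and Alpha share a more recent common ancestor with each other than either does with Gamma, so Gamma is the least closely related of the three.

Gamma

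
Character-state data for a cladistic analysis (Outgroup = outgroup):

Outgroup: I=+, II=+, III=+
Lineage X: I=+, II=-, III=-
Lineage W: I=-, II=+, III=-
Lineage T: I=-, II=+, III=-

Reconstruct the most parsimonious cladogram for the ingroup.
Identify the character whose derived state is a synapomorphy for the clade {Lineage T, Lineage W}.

The outgroup has state '+' for every character, so '-' is the derived state throughout.
I (derived state '-') is shared by Lineage T and Lineage W — a synapomorphy uniting that clade.
II (derived state '-') is unique to Lineage X (autapomorphy; uninformative for grouping).
III (derived state '-') is shared by all ingroup taxa — unites the whole ingroup.
Most parsimonious ingroup topology: (Lineage X,(Lineage W,Lineage T)).
The clade {Lineage T, Lineage W} is supported by I: its derived state '-' occurs in exactly those taxa and in no other taxon (including the outgroup).

I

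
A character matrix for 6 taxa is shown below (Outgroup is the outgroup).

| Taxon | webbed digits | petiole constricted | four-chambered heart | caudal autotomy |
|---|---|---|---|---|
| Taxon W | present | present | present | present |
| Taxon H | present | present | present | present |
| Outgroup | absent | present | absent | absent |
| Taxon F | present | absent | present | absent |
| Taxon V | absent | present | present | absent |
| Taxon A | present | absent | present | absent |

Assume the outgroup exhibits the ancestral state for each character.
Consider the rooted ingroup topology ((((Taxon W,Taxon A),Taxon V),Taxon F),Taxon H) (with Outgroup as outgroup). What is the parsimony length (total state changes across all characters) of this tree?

Map each character onto ((((Taxon W,Taxon A),Taxon V),Taxon F),Taxon H) (rooted by Outgroup) and count the minimum state changes it requires (Fitch parsimony):
webbed digits: 2; petiole constricted: 2; four-chambered heart: 1; caudal autotomy: 2.
Total tree length = 7.

7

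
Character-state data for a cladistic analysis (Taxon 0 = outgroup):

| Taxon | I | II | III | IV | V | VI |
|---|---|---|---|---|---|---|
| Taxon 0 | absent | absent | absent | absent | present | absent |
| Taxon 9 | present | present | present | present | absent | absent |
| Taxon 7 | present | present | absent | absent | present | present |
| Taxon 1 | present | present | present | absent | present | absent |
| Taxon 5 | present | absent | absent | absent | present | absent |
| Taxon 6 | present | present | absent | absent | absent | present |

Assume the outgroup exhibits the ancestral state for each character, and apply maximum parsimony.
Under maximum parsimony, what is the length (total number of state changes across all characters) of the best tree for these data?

Character polarity is set by the outgroup: the derived state is whichever differs from the outgroup's state, so for V the derived state is 'absent', and for the remaining characters it is 'present'.
All ingroup taxa share the derived state 'present' for I; it defines the ingroup but does not resolve relationships within it.
II (derived state 'present') is shared by Taxon 1, Taxon 6, Taxon 7, and Taxon 9 — a synapomorphy uniting that clade.
III: derived state 'present' in Taxon 1 and Taxon 9 only — synapomorphy for {Taxon 1, Taxon 9}.
IV (derived state 'present') is unique to Taxon 9 (autapomorphy; uninformative for grouping).
V (state 'absent') occurs in Taxon 6 and Taxon 9 but conflicts with the nesting implied by the other characters — most parsimoniously interpreted as homoplasy.
VI: derived state 'present' in Taxon 6 and Taxon 7 only — synapomorphy for {Taxon 6, Taxon 7}.
Most parsimonious ingroup topology: (((Taxon 9,Taxon 1),(Taxon 7,Taxon 6)),Taxon 5).
Changes per character on this tree: I: 1; II: 1; III: 1; IV: 1; V: 2; VI: 1.
Total = 7.

7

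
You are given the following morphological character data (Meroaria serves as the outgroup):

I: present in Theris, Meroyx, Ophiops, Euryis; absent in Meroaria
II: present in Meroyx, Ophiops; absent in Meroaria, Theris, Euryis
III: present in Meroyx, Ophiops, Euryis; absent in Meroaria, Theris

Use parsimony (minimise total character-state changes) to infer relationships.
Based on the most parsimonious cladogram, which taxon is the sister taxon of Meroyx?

Ophiops

The outgroup has state 'absent' for every character, so 'present' is the derived state throughout.
All ingroup taxa share the derived state 'present' for I; it defines the ingroup but does not resolve relationships within it.
II: derived state 'present' in Meroyx and Ophiops only — synapomorphy for {Meroyx, Ophiops}.
Only Euryis, Meroyx, and Ophiops show the derived state 'present' for III, supporting them as a clade.
Most parsimonious ingroup topology: (Theris,((Meroyx,Ophiops),Euryis)).
Meroyx and Ophiops form a cherry on this tree, so they are sister taxa.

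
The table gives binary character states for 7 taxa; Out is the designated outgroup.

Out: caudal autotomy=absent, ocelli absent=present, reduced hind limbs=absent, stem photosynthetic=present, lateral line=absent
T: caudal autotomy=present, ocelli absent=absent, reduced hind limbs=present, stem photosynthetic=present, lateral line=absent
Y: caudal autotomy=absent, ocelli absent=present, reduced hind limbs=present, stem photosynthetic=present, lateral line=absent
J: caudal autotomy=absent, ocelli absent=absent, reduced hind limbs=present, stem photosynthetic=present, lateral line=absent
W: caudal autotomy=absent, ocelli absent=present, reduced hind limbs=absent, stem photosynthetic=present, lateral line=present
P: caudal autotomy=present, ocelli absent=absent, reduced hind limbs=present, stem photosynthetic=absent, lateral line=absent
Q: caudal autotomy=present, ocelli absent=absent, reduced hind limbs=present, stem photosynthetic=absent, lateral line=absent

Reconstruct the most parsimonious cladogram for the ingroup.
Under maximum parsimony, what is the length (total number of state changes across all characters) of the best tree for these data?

5

Character polarity is set by the outgroup: the derived state is whichever differs from the outgroup's state, so for ocelli absent, stem photosynthetic the derived state is 'absent', and for the remaining characters it is 'present'.
caudal autotomy (derived state 'present') is shared by P, Q, and T — a synapomorphy uniting that clade.
ocelli absent: derived state 'absent' in J, P, Q, and T only — synapomorphy for {J, P, Q, T}.
Only J, P, Q, T, and Y show the derived state 'present' for reduced hind limbs, supporting them as a clade.
stem photosynthetic (derived state 'absent') is shared by P and Q — a synapomorphy uniting that clade.
lateral line (derived state 'present') is unique to W (autapomorphy; uninformative for grouping).
Most parsimonious ingroup topology: ((((T,(P,Q)),J),Y),W).
Changes per character on this tree: caudal autotomy: 1; ocelli absent: 1; reduced hind limbs: 1; stem photosynthetic: 1; lateral line: 1.
Total = 5.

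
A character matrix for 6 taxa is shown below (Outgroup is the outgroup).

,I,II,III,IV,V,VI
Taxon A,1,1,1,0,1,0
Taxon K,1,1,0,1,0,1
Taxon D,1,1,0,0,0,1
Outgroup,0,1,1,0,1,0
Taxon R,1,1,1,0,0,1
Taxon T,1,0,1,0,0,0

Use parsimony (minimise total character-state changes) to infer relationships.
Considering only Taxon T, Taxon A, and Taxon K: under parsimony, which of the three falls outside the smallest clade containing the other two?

Character polarity is set by the outgroup: the derived state is whichever differs from the outgroup's state, so for II, III, V the derived state is '0', and for the remaining characters it is '1'.
I (derived state '1') is shared by all ingroup taxa — unites the whole ingroup.
II: derived state '0' in Taxon T only — an autapomorphy, so it tells us nothing about relationships among taxa.
Only Taxon D and Taxon K show the derived state '0' for III, supporting them as a clade.
IV (derived state '1') is unique to Taxon K (autapomorphy; uninformative for grouping).
Only Taxon D, Taxon K, Taxon R, and Taxon T show the derived state '0' for V, supporting them as a clade.
Only Taxon D, Taxon K, and Taxon R show the derived state '1' for VI, supporting them as a clade.
Most parsimonious ingroup topology: (Taxon A,((Taxon R,(Taxon D,Taxon K)),Taxon T)).
Taxon T and Taxon K share a more recent common ancestor with each other than either does with Taxon A, so Taxon A is the least closely related of the three.

Taxon A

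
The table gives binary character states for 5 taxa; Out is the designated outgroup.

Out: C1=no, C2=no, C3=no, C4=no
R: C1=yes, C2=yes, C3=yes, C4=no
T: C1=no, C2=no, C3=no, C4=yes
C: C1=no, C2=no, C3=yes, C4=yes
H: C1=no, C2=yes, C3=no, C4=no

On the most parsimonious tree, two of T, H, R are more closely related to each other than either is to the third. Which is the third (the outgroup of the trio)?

The outgroup has state 'no' for every character, so 'yes' is the derived state throughout.
C1: derived state 'yes' in R only — an autapomorphy, so it tells us nothing about relationships among taxa.
Only H and R show the derived state 'yes' for C2, supporting them as a clade.
C3 groups C and R, which is incompatible with the clades supported by the remaining characters; treating it as convergent (homoplasy) costs fewer steps than any alternative tree.
Only C and T show the derived state 'yes' for C4, supporting them as a clade.
Most parsimonious ingroup topology: ((R,H),(T,C)).
R and H share a more recent common ancestor with each other than either does with T, so T is the least closely related of the three.

T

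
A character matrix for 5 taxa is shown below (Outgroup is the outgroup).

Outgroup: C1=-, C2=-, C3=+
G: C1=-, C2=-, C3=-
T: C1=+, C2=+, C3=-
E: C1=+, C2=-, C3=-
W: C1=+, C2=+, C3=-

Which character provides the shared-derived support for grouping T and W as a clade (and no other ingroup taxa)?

C2

Character polarity is set by the outgroup: the derived state is whichever differs from the outgroup's state, so for C3 the derived state is '-', and for the remaining characters it is '+'.
C1 (derived state '+') is shared by E, T, and W — a synapomorphy uniting that clade.
Only T and W show the derived state '+' for C2, supporting them as a clade.
C3 (derived state '-') is shared by all ingroup taxa — unites the whole ingroup.
Most parsimonious ingroup topology: (G,((T,W),E)).
The clade {T, W} is supported by C2: its derived state '+' occurs in exactly those taxa and in no other taxon (including the outgroup).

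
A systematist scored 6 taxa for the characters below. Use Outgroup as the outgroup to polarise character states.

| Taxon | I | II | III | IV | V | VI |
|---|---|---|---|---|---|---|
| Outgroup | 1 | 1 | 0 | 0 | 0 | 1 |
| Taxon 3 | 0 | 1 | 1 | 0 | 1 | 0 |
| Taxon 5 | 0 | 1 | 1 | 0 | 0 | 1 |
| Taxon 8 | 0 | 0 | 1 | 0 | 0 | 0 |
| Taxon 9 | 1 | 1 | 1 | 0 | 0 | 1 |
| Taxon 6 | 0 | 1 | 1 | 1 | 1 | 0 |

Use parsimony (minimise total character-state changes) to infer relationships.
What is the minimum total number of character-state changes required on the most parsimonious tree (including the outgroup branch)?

Character polarity is set by the outgroup: the derived state is whichever differs from the outgroup's state, so for I, II, VI the derived state is '0', and for the remaining characters it is '1'.
I (derived state '0') is shared by Taxon 3, Taxon 5, Taxon 6, and Taxon 8 — a synapomorphy uniting that clade.
II: derived state '0' in Taxon 8 only — an autapomorphy, so it tells us nothing about relationships among taxa.
III (derived state '1') is shared by all ingroup taxa — unites the whole ingroup.
IV: derived state '1' in Taxon 6 only — an autapomorphy, so it tells us nothing about relationships among taxa.
V: derived state '1' in Taxon 3 and Taxon 6 only — synapomorphy for {Taxon 3, Taxon 6}.
VI (derived state '0') is shared by Taxon 3, Taxon 6, and Taxon 8 — a synapomorphy uniting that clade.
Most parsimonious ingroup topology: ((((Taxon 3,Taxon 6),Taxon 8),Taxon 5),Taxon 9).
Changes per character on this tree: I: 1; II: 1; III: 1; IV: 1; V: 1; VI: 1.
Total = 6.

6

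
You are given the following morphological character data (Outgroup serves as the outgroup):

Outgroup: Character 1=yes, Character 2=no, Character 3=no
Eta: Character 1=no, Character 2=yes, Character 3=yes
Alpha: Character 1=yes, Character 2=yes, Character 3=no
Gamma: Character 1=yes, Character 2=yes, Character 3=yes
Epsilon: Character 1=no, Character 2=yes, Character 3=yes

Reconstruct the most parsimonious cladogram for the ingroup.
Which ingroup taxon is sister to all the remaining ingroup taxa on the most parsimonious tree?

Alpha

Character polarity is set by the outgroup: the derived state is whichever differs from the outgroup's state, so for Character 1 the derived state is 'no', and for the remaining characters it is 'yes'.
Character 1: derived state 'no' in Epsilon and Eta only — synapomorphy for {Epsilon, Eta}.
Character 2 (derived state 'yes') is shared by all ingroup taxa — unites the whole ingroup.
Only Epsilon, Eta, and Gamma show the derived state 'yes' for Character 3, supporting them as a clade.
Most parsimonious ingroup topology: (((Eta,Epsilon),Gamma),Alpha).
Alpha is sister to the clade containing all other ingroup taxa, so it is the earliest-diverging (most basal) ingroup lineage.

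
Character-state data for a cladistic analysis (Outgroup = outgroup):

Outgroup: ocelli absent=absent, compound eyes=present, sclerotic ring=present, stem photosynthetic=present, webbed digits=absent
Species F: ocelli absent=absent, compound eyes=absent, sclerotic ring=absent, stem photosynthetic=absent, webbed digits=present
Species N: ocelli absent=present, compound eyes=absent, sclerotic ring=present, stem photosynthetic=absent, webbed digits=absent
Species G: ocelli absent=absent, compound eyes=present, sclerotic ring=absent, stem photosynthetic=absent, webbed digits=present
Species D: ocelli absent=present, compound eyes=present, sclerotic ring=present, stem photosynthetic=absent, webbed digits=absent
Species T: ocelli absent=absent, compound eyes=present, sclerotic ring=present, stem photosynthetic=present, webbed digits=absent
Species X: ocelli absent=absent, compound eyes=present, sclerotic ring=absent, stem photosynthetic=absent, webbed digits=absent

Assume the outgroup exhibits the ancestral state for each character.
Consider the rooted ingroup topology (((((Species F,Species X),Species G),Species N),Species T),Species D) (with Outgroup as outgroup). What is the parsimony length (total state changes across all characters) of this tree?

Map each character onto (((((Species F,Species X),Species G),Species N),Species T),Species D) (rooted by Outgroup) and count the minimum state changes it requires (Fitch parsimony):
ocelli absent: 2; compound eyes: 2; sclerotic ring: 1; stem photosynthetic: 2; webbed digits: 2.
Total tree length = 9.

9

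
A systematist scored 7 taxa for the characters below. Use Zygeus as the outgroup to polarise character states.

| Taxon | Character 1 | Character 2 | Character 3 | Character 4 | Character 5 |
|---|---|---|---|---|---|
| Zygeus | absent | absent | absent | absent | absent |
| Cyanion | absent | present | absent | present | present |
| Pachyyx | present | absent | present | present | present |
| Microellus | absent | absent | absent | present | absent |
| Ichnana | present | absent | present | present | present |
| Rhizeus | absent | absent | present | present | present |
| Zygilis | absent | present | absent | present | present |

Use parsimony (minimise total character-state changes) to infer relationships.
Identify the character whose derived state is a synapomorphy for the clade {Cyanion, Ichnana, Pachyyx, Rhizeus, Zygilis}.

Character 5

The outgroup has state 'absent' for every character, so 'present' is the derived state throughout.
Only Ichnana and Pachyyx show the derived state 'present' for Character 1, supporting them as a clade.
Only Cyanion and Zygilis show the derived state 'present' for Character 2, supporting them as a clade.
Character 3 (derived state 'present') is shared by Ichnana, Pachyyx, and Rhizeus — a synapomorphy uniting that clade.
Character 4 (derived state 'present') is shared by all ingroup taxa — unites the whole ingroup.
Only Cyanion, Ichnana, Pachyyx, Rhizeus, and Zygilis show the derived state 'present' for Character 5, supporting them as a clade.
Most parsimonious ingroup topology: (((Cyanion,Zygilis),((Pachyyx,Ichnana),Rhizeus)),Microellus).
The clade {Cyanion, Ichnana, Pachyyx, Rhizeus, Zygilis} is supported by Character 5: its derived state 'present' occurs in exactly those taxa and in no other taxon (including the outgroup).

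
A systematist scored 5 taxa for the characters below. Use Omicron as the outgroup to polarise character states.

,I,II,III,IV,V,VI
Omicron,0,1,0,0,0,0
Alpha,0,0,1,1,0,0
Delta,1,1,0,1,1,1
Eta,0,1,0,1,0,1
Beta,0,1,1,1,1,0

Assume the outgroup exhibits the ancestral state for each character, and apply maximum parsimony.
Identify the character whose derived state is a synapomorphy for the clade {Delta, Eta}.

VI

Character polarity is set by the outgroup: the derived state is whichever differs from the outgroup's state, so for II the derived state is '0', and for the remaining characters it is '1'.
I: derived state '1' in Delta only — an autapomorphy, so it tells us nothing about relationships among taxa.
II: derived state '0' in Alpha only — an autapomorphy, so it tells us nothing about relationships among taxa.
III (derived state '1') is shared by Alpha and Beta — a synapomorphy uniting that clade.
IV (derived state '1') is shared by all ingroup taxa — unites the whole ingroup.
V (state '1') occurs in Beta and Delta but conflicts with the nesting implied by the other characters — most parsimoniously interpreted as homoplasy.
Only Delta and Eta show the derived state '1' for VI, supporting them as a clade.
Most parsimonious ingroup topology: ((Alpha,Beta),(Delta,Eta)).
The clade {Delta, Eta} is supported by VI: its derived state '1' occurs in exactly those taxa and in no other taxon (including the outgroup).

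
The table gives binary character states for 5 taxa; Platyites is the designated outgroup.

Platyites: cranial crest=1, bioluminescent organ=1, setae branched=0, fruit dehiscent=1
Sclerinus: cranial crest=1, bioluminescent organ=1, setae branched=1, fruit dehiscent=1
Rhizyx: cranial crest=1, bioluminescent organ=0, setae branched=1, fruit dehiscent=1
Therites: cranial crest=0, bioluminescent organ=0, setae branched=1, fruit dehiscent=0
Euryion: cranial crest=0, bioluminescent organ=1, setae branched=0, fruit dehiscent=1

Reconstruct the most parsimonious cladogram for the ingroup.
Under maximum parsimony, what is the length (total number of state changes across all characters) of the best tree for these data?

5

Character polarity is set by the outgroup: the derived state is whichever differs from the outgroup's state, so for cranial crest, bioluminescent organ, fruit dehiscent the derived state is '0', and for the remaining characters it is '1'.
cranial crest (state '0') occurs in Euryion and Therites but conflicts with the nesting implied by the other characters — most parsimoniously interpreted as homoplasy.
Only Rhizyx and Therites show the derived state '0' for bioluminescent organ, supporting them as a clade.
setae branched: derived state '1' in Rhizyx, Sclerinus, and Therites only — synapomorphy for {Rhizyx, Sclerinus, Therites}.
fruit dehiscent: derived state '0' in Therites only — an autapomorphy, so it tells us nothing about relationships among taxa.
Most parsimonious ingroup topology: ((Sclerinus,(Rhizyx,Therites)),Euryion).
Changes per character on this tree: cranial crest: 2; bioluminescent organ: 1; setae branched: 1; fruit dehiscent: 1.
Total = 5.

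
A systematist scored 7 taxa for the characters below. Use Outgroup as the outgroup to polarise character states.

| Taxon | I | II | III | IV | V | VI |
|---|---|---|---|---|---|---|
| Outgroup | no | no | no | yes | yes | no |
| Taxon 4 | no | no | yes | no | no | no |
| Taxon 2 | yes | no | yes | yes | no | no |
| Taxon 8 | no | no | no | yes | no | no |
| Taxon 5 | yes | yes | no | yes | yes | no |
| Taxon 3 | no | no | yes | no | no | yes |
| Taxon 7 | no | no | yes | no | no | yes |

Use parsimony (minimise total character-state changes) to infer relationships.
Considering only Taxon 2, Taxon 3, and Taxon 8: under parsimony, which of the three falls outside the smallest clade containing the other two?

Taxon 8

Character polarity is set by the outgroup: the derived state is whichever differs from the outgroup's state, so for IV, V the derived state is 'no', and for the remaining characters it is 'yes'.
I groups Taxon 2 and Taxon 5, which is incompatible with the clades supported by the remaining characters; treating it as convergent (homoplasy) costs fewer steps than any alternative tree.
II (derived state 'yes') is unique to Taxon 5 (autapomorphy; uninformative for grouping).
III (derived state 'yes') is shared by Taxon 2, Taxon 3, Taxon 4, and Taxon 7 — a synapomorphy uniting that clade.
Only Taxon 3, Taxon 4, and Taxon 7 show the derived state 'no' for IV, supporting them as a clade.
V: derived state 'no' in Taxon 2, Taxon 3, Taxon 4, Taxon 7, and Taxon 8 only — synapomorphy for {Taxon 2, Taxon 3, Taxon 4, Taxon 7, Taxon 8}.
VI (derived state 'yes') is shared by Taxon 3 and Taxon 7 — a synapomorphy uniting that clade.
Most parsimonious ingroup topology: ((((Taxon 4,(Taxon 3,Taxon 7)),Taxon 2),Taxon 8),Taxon 5).
Taxon 3 and Taxon 2 share a more recent common ancestor with each other than either does with Taxon 8, so Taxon 8 is the least closely related of the three.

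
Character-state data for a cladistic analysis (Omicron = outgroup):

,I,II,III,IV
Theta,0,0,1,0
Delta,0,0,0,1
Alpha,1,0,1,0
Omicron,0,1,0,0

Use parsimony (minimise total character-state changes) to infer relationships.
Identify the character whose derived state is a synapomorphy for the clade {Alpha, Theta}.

Character polarity is set by the outgroup: the derived state is whichever differs from the outgroup's state, so for II the derived state is '0', and for the remaining characters it is '1'.
I (derived state '1') is unique to Alpha (autapomorphy; uninformative for grouping).
II (derived state '0') is shared by all ingroup taxa — unites the whole ingroup.
III (derived state '1') is shared by Alpha and Theta — a synapomorphy uniting that clade.
IV (derived state '1') is unique to Delta (autapomorphy; uninformative for grouping).
Most parsimonious ingroup topology: ((Alpha,Theta),Delta).
The clade {Alpha, Theta} is supported by III: its derived state '1' occurs in exactly those taxa and in no other taxon (including the outgroup).

III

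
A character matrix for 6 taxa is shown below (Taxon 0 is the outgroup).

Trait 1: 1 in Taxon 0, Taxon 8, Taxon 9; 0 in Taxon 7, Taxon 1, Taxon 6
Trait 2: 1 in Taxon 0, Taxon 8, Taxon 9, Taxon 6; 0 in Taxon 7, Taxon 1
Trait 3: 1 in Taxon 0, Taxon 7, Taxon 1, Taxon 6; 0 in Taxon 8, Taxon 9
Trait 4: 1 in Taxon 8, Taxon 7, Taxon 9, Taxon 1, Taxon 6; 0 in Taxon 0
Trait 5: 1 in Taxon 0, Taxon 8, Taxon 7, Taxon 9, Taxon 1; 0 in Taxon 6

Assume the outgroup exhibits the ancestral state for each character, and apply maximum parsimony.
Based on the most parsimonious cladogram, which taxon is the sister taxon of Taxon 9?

Taxon 8

Character polarity is set by the outgroup: the derived state is whichever differs from the outgroup's state, so for Trait 1, Trait 2, Trait 3, Trait 5 the derived state is '0', and for the remaining characters it is '1'.
Only Taxon 1, Taxon 6, and Taxon 7 show the derived state '0' for Trait 1, supporting them as a clade.
Trait 2: derived state '0' in Taxon 1 and Taxon 7 only — synapomorphy for {Taxon 1, Taxon 7}.
Trait 3: derived state '0' in Taxon 8 and Taxon 9 only — synapomorphy for {Taxon 8, Taxon 9}.
All ingroup taxa share the derived state '1' for Trait 4; it defines the ingroup but does not resolve relationships within it.
Trait 5: derived state '0' in Taxon 6 only — an autapomorphy, so it tells us nothing about relationships among taxa.
Most parsimonious ingroup topology: ((Taxon 8,Taxon 9),((Taxon 7,Taxon 1),Taxon 6)).
Taxon 9 and Taxon 8 form a cherry on this tree, so they are sister taxa.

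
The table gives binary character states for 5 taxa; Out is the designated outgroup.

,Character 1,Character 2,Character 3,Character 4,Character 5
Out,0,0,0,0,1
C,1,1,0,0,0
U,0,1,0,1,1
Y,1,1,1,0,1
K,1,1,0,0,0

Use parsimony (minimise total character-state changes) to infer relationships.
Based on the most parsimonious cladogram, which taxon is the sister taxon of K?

C

Character polarity is set by the outgroup: the derived state is whichever differs from the outgroup's state, so for Character 5 the derived state is '0', and for the remaining characters it is '1'.
Character 1 (derived state '1') is shared by C, K, and Y — a synapomorphy uniting that clade.
All ingroup taxa share the derived state '1' for Character 2; it defines the ingroup but does not resolve relationships within it.
Character 3: derived state '1' in Y only — an autapomorphy, so it tells us nothing about relationships among taxa.
Character 4: derived state '1' in U only — an autapomorphy, so it tells us nothing about relationships among taxa.
Character 5 (derived state '0') is shared by C and K — a synapomorphy uniting that clade.
Most parsimonious ingroup topology: (((C,K),Y),U).
K and C form a cherry on this tree, so they are sister taxa.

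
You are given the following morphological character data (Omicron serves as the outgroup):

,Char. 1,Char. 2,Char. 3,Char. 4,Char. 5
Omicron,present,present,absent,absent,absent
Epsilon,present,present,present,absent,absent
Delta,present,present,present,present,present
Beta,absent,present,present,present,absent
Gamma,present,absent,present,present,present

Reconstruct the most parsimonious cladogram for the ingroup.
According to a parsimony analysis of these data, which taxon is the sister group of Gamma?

Character polarity is set by the outgroup: the derived state is whichever differs from the outgroup's state, so for Char. 1, Char. 2 the derived state is 'absent', and for the remaining characters it is 'present'.
Char. 1: derived state 'absent' in Beta only — an autapomorphy, so it tells us nothing about relationships among taxa.
Char. 2 (derived state 'absent') is unique to Gamma (autapomorphy; uninformative for grouping).
All ingroup taxa share the derived state 'present' for Char. 3; it defines the ingroup but does not resolve relationships within it.
Only Beta, Delta, and Gamma show the derived state 'present' for Char. 4, supporting them as a clade.
Only Delta and Gamma show the derived state 'present' for Char. 5, supporting them as a clade.
Most parsimonious ingroup topology: (Epsilon,((Delta,Gamma),Beta)).
Gamma and Delta form a cherry on this tree, so they are sister taxa.

Delta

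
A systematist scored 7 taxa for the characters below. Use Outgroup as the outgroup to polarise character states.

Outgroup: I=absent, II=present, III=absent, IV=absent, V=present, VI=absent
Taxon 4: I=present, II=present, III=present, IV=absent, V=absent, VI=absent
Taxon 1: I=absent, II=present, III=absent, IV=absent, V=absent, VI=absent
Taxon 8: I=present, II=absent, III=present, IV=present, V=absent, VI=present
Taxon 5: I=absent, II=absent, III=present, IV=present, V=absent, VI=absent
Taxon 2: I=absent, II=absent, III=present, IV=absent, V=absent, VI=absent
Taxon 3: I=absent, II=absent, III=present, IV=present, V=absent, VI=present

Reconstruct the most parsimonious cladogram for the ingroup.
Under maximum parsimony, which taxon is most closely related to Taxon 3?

Taxon 8

Character polarity is set by the outgroup: the derived state is whichever differs from the outgroup's state, so for II, V the derived state is 'absent', and for the remaining characters it is 'present'.
I (state 'present') occurs in Taxon 4 and Taxon 8 but conflicts with the nesting implied by the other characters — most parsimoniously interpreted as homoplasy.
II (derived state 'absent') is shared by Taxon 2, Taxon 3, Taxon 5, and Taxon 8 — a synapomorphy uniting that clade.
III: derived state 'present' in Taxon 2, Taxon 3, Taxon 4, Taxon 5, and Taxon 8 only — synapomorphy for {Taxon 2, Taxon 3, Taxon 4, Taxon 5, Taxon 8}.
IV (derived state 'present') is shared by Taxon 3, Taxon 5, and Taxon 8 — a synapomorphy uniting that clade.
All ingroup taxa share the derived state 'absent' for V; it defines the ingroup but does not resolve relationships within it.
VI: derived state 'present' in Taxon 3 and Taxon 8 only — synapomorphy for {Taxon 3, Taxon 8}.
Most parsimonious ingroup topology: ((Taxon 4,(((Taxon 8,Taxon 3),Taxon 5),Taxon 2)),Taxon 1).
Taxon 3 and Taxon 8 form a cherry on this tree, so they are sister taxa.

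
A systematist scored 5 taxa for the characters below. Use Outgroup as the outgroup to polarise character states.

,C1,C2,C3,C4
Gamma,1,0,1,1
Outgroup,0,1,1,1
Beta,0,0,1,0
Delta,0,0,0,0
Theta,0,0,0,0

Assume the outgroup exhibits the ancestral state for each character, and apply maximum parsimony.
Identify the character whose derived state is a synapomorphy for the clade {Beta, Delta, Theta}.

C4

Character polarity is set by the outgroup: the derived state is whichever differs from the outgroup's state, so for C2, C3, C4 the derived state is '0', and for the remaining characters it is '1'.
C1 (derived state '1') is unique to Gamma (autapomorphy; uninformative for grouping).
All ingroup taxa share the derived state '0' for C2; it defines the ingroup but does not resolve relationships within it.
C3: derived state '0' in Delta and Theta only — synapomorphy for {Delta, Theta}.
C4: derived state '0' in Beta, Delta, and Theta only — synapomorphy for {Beta, Delta, Theta}.
Most parsimonious ingroup topology: (((Delta,Theta),Beta),Gamma).
The clade {Beta, Delta, Theta} is supported by C4: its derived state '0' occurs in exactly those taxa and in no other taxon (including the outgroup).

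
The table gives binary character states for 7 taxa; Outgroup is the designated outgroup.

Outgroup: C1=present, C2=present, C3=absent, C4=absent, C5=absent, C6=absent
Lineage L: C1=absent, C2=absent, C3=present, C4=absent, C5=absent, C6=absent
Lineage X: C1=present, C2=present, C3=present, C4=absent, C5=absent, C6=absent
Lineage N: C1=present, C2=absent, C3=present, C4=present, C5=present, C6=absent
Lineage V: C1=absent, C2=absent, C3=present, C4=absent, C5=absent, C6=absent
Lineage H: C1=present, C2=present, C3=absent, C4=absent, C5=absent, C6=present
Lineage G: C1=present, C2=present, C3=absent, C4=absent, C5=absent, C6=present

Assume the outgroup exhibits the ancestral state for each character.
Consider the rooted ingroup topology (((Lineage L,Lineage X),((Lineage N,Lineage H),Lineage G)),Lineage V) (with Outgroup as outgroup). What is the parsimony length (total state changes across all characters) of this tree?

12

Map each character onto (((Lineage L,Lineage X),((Lineage N,Lineage H),Lineage G)),Lineage V) (rooted by Outgroup) and count the minimum state changes it requires (Fitch parsimony):
C1: 2; C2: 3; C3: 3; C4: 1; C5: 1; C6: 2.
Total tree length = 12.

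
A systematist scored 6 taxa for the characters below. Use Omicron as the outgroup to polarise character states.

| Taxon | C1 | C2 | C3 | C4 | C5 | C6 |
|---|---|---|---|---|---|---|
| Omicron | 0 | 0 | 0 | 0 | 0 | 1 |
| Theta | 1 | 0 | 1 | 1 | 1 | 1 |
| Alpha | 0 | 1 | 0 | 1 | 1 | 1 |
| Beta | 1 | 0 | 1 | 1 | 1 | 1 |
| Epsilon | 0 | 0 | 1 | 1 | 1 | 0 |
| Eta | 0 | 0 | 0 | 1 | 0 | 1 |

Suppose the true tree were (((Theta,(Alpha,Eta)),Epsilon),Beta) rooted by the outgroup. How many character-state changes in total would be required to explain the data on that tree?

9

Map each character onto (((Theta,(Alpha,Eta)),Epsilon),Beta) (rooted by Omicron) and count the minimum state changes it requires (Fitch parsimony):
C1: 2; C2: 1; C3: 2; C4: 1; C5: 2; C6: 1.
Total tree length = 9.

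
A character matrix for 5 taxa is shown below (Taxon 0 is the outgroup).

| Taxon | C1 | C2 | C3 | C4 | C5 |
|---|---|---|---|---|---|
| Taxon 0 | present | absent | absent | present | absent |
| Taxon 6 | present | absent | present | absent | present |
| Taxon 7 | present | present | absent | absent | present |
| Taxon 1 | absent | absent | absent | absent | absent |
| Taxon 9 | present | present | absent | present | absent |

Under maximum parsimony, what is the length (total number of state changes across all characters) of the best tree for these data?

6

Character polarity is set by the outgroup: the derived state is whichever differs from the outgroup's state, so for C1, C4 the derived state is 'absent', and for the remaining characters it is 'present'.
C1: derived state 'absent' in Taxon 1 only — an autapomorphy, so it tells us nothing about relationships among taxa.
C2 (state 'present') occurs in Taxon 7 and Taxon 9 but conflicts with the nesting implied by the other characters — most parsimoniously interpreted as homoplasy.
C3 (derived state 'present') is unique to Taxon 6 (autapomorphy; uninformative for grouping).
C4 (derived state 'absent') is shared by Taxon 1, Taxon 6, and Taxon 7 — a synapomorphy uniting that clade.
Only Taxon 6 and Taxon 7 show the derived state 'present' for C5, supporting them as a clade.
Most parsimonious ingroup topology: (((Taxon 6,Taxon 7),Taxon 1),Taxon 9).
Changes per character on this tree: C1: 1; C2: 2; C3: 1; C4: 1; C5: 1.
Total = 6.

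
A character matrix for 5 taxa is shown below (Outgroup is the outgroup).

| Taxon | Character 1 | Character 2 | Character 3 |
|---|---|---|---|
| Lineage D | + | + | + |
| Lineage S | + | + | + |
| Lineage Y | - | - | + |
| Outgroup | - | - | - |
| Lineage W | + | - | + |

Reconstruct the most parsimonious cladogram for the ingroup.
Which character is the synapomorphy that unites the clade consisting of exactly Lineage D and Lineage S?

Character 2

The outgroup has state '-' for every character, so '+' is the derived state throughout.
Character 1: derived state '+' in Lineage D, Lineage S, and Lineage W only — synapomorphy for {Lineage D, Lineage S, Lineage W}.
Only Lineage D and Lineage S show the derived state '+' for Character 2, supporting them as a clade.
Character 3 (derived state '+') is shared by all ingroup taxa — unites the whole ingroup.
Most parsimonious ingroup topology: ((Lineage W,(Lineage S,Lineage D)),Lineage Y).
The clade {Lineage D, Lineage S} is supported by Character 2: its derived state '+' occurs in exactly those taxa and in no other taxon (including the outgroup).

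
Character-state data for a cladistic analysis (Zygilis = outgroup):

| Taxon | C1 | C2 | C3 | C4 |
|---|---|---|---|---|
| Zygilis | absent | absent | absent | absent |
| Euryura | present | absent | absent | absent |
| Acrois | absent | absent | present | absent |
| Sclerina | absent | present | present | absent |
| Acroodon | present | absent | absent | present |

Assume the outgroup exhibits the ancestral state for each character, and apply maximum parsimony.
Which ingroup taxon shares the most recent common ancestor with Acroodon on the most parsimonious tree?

Euryura

The outgroup has state 'absent' for every character, so 'present' is the derived state throughout.
C1 (derived state 'present') is shared by Acroodon and Euryura — a synapomorphy uniting that clade.
C2: derived state 'present' in Sclerina only — an autapomorphy, so it tells us nothing about relationships among taxa.
C3 (derived state 'present') is shared by Acrois and Sclerina — a synapomorphy uniting that clade.
C4 (derived state 'present') is unique to Acroodon (autapomorphy; uninformative for grouping).
Most parsimonious ingroup topology: ((Euryura,Acroodon),(Acrois,Sclerina)).
Acroodon and Euryura form a cherry on this tree, so they are sister taxa.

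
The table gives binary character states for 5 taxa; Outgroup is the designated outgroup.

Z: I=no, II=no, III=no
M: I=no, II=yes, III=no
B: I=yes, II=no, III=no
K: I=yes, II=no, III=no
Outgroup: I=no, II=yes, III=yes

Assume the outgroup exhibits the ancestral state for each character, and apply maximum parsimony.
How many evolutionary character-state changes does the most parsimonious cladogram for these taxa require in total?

3

Character polarity is set by the outgroup: the derived state is whichever differs from the outgroup's state, so for II, III the derived state is 'no', and for the remaining characters it is 'yes'.
I (derived state 'yes') is shared by B and K — a synapomorphy uniting that clade.
Only B, K, and Z show the derived state 'no' for II, supporting them as a clade.
All ingroup taxa share the derived state 'no' for III; it defines the ingroup but does not resolve relationships within it.
Most parsimonious ingroup topology: ((Z,(B,K)),M).
Changes per character on this tree: I: 1; II: 1; III: 1.
Total = 3.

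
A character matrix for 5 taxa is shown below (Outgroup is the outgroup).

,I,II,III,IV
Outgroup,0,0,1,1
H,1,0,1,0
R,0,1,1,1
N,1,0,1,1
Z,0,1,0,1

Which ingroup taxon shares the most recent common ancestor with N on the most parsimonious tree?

H

Character polarity is set by the outgroup: the derived state is whichever differs from the outgroup's state, so for III, IV the derived state is '0', and for the remaining characters it is '1'.
I: derived state '1' in H and N only — synapomorphy for {H, N}.
Only R and Z show the derived state '1' for II, supporting them as a clade.
III: derived state '0' in Z only — an autapomorphy, so it tells us nothing about relationships among taxa.
IV (derived state '0') is unique to H (autapomorphy; uninformative for grouping).
Most parsimonious ingroup topology: ((H,N),(R,Z)).
N and H form a cherry on this tree, so they are sister taxa.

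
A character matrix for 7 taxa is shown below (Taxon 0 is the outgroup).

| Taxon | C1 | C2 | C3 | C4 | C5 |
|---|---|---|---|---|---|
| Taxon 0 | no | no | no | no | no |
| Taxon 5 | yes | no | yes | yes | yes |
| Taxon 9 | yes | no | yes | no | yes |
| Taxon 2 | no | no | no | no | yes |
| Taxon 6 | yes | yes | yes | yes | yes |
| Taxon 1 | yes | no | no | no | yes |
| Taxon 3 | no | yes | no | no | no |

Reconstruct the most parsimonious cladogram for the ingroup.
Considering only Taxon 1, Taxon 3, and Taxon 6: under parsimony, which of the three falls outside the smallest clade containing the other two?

Taxon 3

The outgroup has state 'no' for every character, so 'yes' is the derived state throughout.
C1: derived state 'yes' in Taxon 1, Taxon 5, Taxon 6, and Taxon 9 only — synapomorphy for {Taxon 1, Taxon 5, Taxon 6, Taxon 9}.
C2 (state 'yes') occurs in Taxon 3 and Taxon 6 but conflicts with the nesting implied by the other characters — most parsimoniously interpreted as homoplasy.
C3: derived state 'yes' in Taxon 5, Taxon 6, and Taxon 9 only — synapomorphy for {Taxon 5, Taxon 6, Taxon 9}.
Only Taxon 5 and Taxon 6 show the derived state 'yes' for C4, supporting them as a clade.
C5: derived state 'yes' in Taxon 1, Taxon 2, Taxon 5, Taxon 6, and Taxon 9 only — synapomorphy for {Taxon 1, Taxon 2, Taxon 5, Taxon 6, Taxon 9}.
Most parsimonious ingroup topology: (((((Taxon 5,Taxon 6),Taxon 9),Taxon 1),Taxon 2),Taxon 3).
Taxon 6 and Taxon 1 share a more recent common ancestor with each other than either does with Taxon 3, so Taxon 3 is the least closely related of the three.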